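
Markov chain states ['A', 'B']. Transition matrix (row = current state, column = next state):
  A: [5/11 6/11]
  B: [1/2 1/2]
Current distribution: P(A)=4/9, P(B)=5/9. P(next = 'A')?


P(next=A) = Σᵢ P(now=i)×P(i→A)
= 4/9×5/11 + 5/9×1/2
= 20/99 + 5/18 = 95/198

P = 95/198 ≈ 0.4798


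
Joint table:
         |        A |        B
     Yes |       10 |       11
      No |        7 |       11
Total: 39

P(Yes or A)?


P(Yes∨A) = P(Yes) + P(A) - P(Yes∧A)
= (21 + 17 - 10)/39 = 28/39

P = 28/39 ≈ 71.79%


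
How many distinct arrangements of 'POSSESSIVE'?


Letters: 10, freq: {'P': 1, 'O': 1, 'S': 4, 'E': 2, 'I': 1, 'V': 1}
10!/(1!×1!×4!×2!×1!×1!) = 3628800/48 = 75600

75600


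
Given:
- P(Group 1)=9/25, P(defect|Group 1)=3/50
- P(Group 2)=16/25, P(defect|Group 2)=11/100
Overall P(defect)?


P(B) = Σ P(B|Aᵢ)×P(Aᵢ)
  3/50×9/25 = 27/1250
  11/100×16/25 = 44/625
Sum = 23/250

P(defect) = 23/250 ≈ 9.20%


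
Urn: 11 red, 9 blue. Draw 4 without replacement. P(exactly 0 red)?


Hypergeometric: C(11,0)×C(9,4)/C(20,4)
= 1×126/4845 = 42/1615

P(X=0) = 42/1615 ≈ 2.60%


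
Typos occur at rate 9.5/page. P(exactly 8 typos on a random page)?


Poisson(λ=9.5): P(X=8) = e^(-λ)×λ^k/k!
= e^(-9.5) × 9.5^8 / 8!
≈ 7.485182989e-05 × 66342043.1289 / 40320 ≈ 0.123160

P(X=8) ≈ 0.123160 ≈ 12.32%


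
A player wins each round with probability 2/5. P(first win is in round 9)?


Geometric: P(X=9) = (1-p)^(k-1)×p = (3/5)^8×2/5 = 13122/1953125

P(X=9) = 13122/1953125 ≈ 0.67%


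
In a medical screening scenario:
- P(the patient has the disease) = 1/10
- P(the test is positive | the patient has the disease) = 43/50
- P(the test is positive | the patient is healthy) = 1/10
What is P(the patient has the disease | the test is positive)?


Using Bayes' theorem:
P(A|B) = P(B|A)·P(A) / P(B)

P(the test is positive) = 43/50 × 1/10 + 1/10 × 9/10
= 43/500 + 9/100 = 22/125

P(the patient has the disease|the test is positive) = (43/500) / (22/125) = 43/88

P(the patient has the disease|the test is positive) = 43/88 ≈ 48.86%


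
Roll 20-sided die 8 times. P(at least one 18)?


P(no 18)^8 = (19/20)^8 = 16983563041/25600000000
P(≥1) = 1 - 16983563041/25600000000 = 8616436959/25600000000

P = 8616436959/25600000000 ≈ 33.66%


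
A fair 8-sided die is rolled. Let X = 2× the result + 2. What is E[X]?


E[die] = (1+8)/2 = 9/2
E[X] = 2×9/2 + 2 = 11

E[X] = 11


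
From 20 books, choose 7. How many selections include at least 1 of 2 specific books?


Complement: C(20,7) - C(18,7) = 77520 - 31824 = 45696

45696


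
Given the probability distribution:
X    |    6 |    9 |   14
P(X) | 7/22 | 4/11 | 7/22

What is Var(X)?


E[X] = 106/11
E[X²] = 1136/11
Var(X) = E[X²] - (E[X])² = 1136/11 - 11236/121 = 1260/121

Var(X) = 1260/121 ≈ 10.4132


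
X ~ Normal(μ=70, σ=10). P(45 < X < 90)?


z₁=(45-70)/10=-2.5, z₂=(90-70)/10=2.0
P = Φ(2.0) - Φ(-2.5) = 0.977250 - 0.006210 = 0.971040 ≈ 0.9710

P(45 < X < 90) ≈ 0.9710


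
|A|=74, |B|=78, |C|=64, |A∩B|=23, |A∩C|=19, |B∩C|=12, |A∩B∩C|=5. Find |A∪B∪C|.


|A∪B∪C| = 74+78+64-23-19-12+5 = 167

|A∪B∪C| = 167


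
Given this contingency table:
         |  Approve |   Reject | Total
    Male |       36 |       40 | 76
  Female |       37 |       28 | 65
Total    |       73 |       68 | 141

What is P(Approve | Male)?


P(Approve | Male) = 36/(36+40) = 36/76 = 9/19

P(Approve|Male) = 9/19 ≈ 47.37%


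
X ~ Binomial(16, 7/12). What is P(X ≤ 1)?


P(X ≤ 1) = Σ P(X=i) for i=0..1
P(X=0) = 152587890625/184884258895036416
P(X=1) = 213623046875/11555266180939776
Sum = 396728515625/20542695432781824

P(X ≤ 1) = 396728515625/20542695432781824 ≈ 0.00%


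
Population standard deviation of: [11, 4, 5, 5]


Mean = 25/4
  (11-25/4)²=361/16
  (4-25/4)²=81/16
  (5-25/4)²=25/16
  (5-25/4)²=25/16
Σ(x-μ)² = 123/4
σ² = (123/4)/4 = 123/16

σ = √(123/16) ≈ 2.7726


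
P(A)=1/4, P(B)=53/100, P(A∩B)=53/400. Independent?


P(A)×P(B) = 53/400
P(A∩B) = 53/400
Equal ✓ → Independent

Yes, independent


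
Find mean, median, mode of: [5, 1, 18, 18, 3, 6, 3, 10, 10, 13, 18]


Sorted: [1, 3, 3, 5, 6, 10, 10, 13, 18, 18, 18]
Mean = 105/11
Median = 10
Freq: {5: 1, 1: 1, 18: 3, 3: 2, 6: 1, 10: 2, 13: 1}
Mode: [18]

Mean=105/11, Median=10, Mode=18


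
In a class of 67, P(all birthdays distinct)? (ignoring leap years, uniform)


P(all different) = Π(365-i)/365 for i=0..66
= (365/365)×(364/365)×...×(299/365)
= 0.001560

P ≈ 0.0016 ≈ 0.16%


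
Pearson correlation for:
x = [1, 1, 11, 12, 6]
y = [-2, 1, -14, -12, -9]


n=5, Σx=31, Σy=-36, Σxy=-353, Σx²=303, Σy²=426
r = (5×(-353) - 31×(-36))/√((5×303 - 31²)(5×426 - (-36)²))
= -649/√(554×834) = -649/√462036 ≈ -649/679.7323 ≈ -0.9548

r ≈ -0.9548


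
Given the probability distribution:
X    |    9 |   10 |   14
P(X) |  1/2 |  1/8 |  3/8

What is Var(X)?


E[X] = 11
E[X²] = 253/2
Var(X) = E[X²] - (E[X])² = 253/2 - 121 = 11/2

Var(X) = 11/2 ≈ 5.5000


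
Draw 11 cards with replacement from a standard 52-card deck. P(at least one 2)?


P(not a 2) = 48/52 = 12/13
P(none in 11 draws) = (12/13)^11 = 743008370688/1792160394037
P(≥1 2) = 1 - 743008370688/1792160394037 = 1049152023349/1792160394037

P = 1049152023349/1792160394037 ≈ 58.54%


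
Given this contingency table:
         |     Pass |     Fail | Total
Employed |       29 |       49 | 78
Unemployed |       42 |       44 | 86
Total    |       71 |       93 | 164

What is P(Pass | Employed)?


P(Pass | Employed) = 29/(29+49) = 29/78

P(Pass|Employed) = 29/78 ≈ 37.18%


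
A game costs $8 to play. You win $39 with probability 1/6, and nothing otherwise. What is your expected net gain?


E[gain] = (39-8)×1/6 + (-8)×5/6
= 31/6 - 20/3 = -3/2

Expected net gain = $-3/2 ≈ $-1.50


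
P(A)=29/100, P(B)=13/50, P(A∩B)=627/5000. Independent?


P(A)×P(B) = 377/5000
P(A∩B) = 627/5000
Not equal → NOT independent

No, not independent


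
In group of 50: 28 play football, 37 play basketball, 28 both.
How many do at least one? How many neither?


|A∪B| = 28+37-28 = 37
Neither = 50-37 = 13

At least one: 37; Neither: 13


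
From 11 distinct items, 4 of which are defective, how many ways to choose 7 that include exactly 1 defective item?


Choose 1 of the 4 defective items and 6 of the other 7 items:
C(4,1)×C(7,6) = 4×7 = 28

28


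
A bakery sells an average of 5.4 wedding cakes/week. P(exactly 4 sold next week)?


Poisson(λ=5.4): P(X=4) = e^(-λ)×λ^k/k!
= e^(-5.4) × 5.4^4 / 4!
≈ 0.004516580943 × 850.3056 / 24 ≈ 0.160020

P(X=4) ≈ 0.160020 ≈ 16.00%


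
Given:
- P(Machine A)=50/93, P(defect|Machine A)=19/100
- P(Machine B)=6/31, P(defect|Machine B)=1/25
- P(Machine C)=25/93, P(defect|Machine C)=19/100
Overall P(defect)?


P(B) = Σ P(B|Aᵢ)×P(Aᵢ)
  19/100×50/93 = 19/186
  1/25×6/31 = 6/775
  19/100×25/93 = 19/372
Sum = 499/3100

P(defect) = 499/3100 ≈ 16.10%


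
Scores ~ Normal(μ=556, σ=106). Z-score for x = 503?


z = (x - μ)/σ = (503 - 556)/106 = -0.5

z = -0.5


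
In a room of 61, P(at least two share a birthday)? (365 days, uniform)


P(all different) = Π(365-i)/365 for i=0..60
= 0.004911
P(match) = 1 - 0.004911 = 0.995089

P ≈ 0.9951 ≈ 99.51%


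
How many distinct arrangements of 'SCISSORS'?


Letters: 8, freq: {'S': 4, 'C': 1, 'I': 1, 'O': 1, 'R': 1}
8!/(4!×1!×1!×1!×1!) = 40320/24 = 1680

1680


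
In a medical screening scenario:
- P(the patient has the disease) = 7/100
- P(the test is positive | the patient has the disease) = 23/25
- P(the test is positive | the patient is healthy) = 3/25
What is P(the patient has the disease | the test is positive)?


Using Bayes' theorem:
P(A|B) = P(B|A)·P(A) / P(B)

P(the test is positive) = 23/25 × 7/100 + 3/25 × 93/100
= 161/2500 + 279/2500 = 22/125

P(the patient has the disease|the test is positive) = (161/2500) / (22/125) = 161/440

P(the patient has the disease|the test is positive) = 161/440 ≈ 36.59%


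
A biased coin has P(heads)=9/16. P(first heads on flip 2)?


Geometric: P(X=2) = (1-p)^(k-1)×p = (7/16)^1×9/16 = 63/256

P(X=2) = 63/256 ≈ 24.61%


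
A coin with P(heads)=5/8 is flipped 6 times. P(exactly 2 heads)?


Binomial: P(X=2) = C(6,2)×p^2×(1-p)^4
= 15 × 25/64 × 81/4096 = 30375/262144

P(X=2) = 30375/262144 ≈ 11.59%


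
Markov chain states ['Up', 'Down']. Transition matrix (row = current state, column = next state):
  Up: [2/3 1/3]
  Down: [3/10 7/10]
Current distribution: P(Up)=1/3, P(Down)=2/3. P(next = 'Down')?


P(next=Down) = Σᵢ P(now=i)×P(i→Down)
= 1/3×1/3 + 2/3×7/10
= 1/9 + 7/15 = 26/45

P = 26/45 ≈ 0.5778


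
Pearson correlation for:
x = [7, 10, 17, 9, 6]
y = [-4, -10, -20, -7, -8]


n=5, Σx=49, Σy=-49, Σxy=-579, Σx²=555, Σy²=629
r = (5×(-579) - 49×(-49))/√((5×555 - 49²)(5×629 - (-49)²))
= -494/√(374×744) = -494/√278256 ≈ -494/527.4998 ≈ -0.9365

r ≈ -0.9365


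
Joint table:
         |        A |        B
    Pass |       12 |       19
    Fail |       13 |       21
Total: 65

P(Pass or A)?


P(Pass∨A) = P(Pass) + P(A) - P(Pass∧A)
= (31 + 25 - 12)/65 = 44/65

P = 44/65 ≈ 67.69%


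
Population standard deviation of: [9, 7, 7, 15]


Mean = 38/4 = 19/2
  (9-19/2)²=1/4
  (7-19/2)²=25/4
  (7-19/2)²=25/4
  (15-19/2)²=121/4
Σ(x-μ)² = 43
σ² = 43/4

σ = √(43/4) ≈ 3.2787


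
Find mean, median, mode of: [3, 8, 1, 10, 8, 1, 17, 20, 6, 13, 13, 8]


Sorted: [1, 1, 3, 6, 8, 8, 8, 10, 13, 13, 17, 20]
Mean = 108/12 = 9
Median = 8
Freq: {3: 1, 8: 3, 1: 2, 10: 1, 17: 1, 20: 1, 6: 1, 13: 2}
Mode: [8]

Mean=9, Median=8, Mode=8


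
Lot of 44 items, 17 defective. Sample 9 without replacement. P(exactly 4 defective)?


Hypergeometric: C(17,4)×C(27,5)/C(44,9)
= 2380×80730/708930508 = 3694950/13633279

P(X=4) = 3694950/13633279 ≈ 27.10%


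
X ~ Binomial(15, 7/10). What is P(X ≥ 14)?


P(X ≥ 14) = Σ P(X=i) for i=14..15
P(X=14) = 6104007655641/200000000000000
P(X=15) = 4747561509943/1000000000000000
Sum = 8816899947037/250000000000000

P(X ≥ 14) = 8816899947037/250000000000000 ≈ 3.53%


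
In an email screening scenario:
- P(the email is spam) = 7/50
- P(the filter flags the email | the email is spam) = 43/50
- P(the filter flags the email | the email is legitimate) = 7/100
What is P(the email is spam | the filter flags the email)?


Using Bayes' theorem:
P(A|B) = P(B|A)·P(A) / P(B)

P(the filter flags the email) = 43/50 × 7/50 + 7/100 × 43/50
= 301/2500 + 301/5000 = 903/5000

P(the email is spam|the filter flags the email) = (301/2500) / (903/5000) = 2/3

P(the email is spam|the filter flags the email) = 2/3 ≈ 66.67%


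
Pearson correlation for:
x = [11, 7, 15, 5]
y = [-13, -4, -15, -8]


n=4, Σx=38, Σy=-40, Σxy=-436, Σx²=420, Σy²=474
r = (4×(-436) - 38×(-40))/√((4×420 - 38²)(4×474 - (-40)²))
= -224/√(236×296) = -224/√69856 ≈ -224/264.3029 ≈ -0.8475

r ≈ -0.8475


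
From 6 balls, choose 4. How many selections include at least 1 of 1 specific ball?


Complement: C(6,4) - C(5,4) = 15 - 5 = 10

10


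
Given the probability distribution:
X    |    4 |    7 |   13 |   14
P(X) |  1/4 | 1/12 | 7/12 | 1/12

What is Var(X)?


E[X] = 31/3
E[X²] = 123
Var(X) = E[X²] - (E[X])² = 123 - 961/9 = 146/9

Var(X) = 146/9 ≈ 16.2222


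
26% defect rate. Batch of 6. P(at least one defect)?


P(all good) = (37/50)^6 = 2565726409/15625000000
P(≥1 defect) = 13059273591/15625000000

P = 13059273591/15625000000 ≈ 83.58%


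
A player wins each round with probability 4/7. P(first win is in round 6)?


Geometric: P(X=6) = (1-p)^(k-1)×p = (3/7)^5×4/7 = 972/117649

P(X=6) = 972/117649 ≈ 0.83%


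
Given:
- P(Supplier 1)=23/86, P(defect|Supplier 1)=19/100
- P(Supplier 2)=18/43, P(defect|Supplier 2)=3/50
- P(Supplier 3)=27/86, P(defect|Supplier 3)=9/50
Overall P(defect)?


P(B) = Σ P(B|Aᵢ)×P(Aᵢ)
  19/100×23/86 = 437/8600
  3/50×18/43 = 27/1075
  9/50×27/86 = 243/4300
Sum = 1139/8600

P(defect) = 1139/8600 ≈ 13.24%


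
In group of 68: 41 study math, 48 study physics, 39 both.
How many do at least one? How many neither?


|A∪B| = 41+48-39 = 50
Neither = 68-50 = 18

At least one: 50; Neither: 18


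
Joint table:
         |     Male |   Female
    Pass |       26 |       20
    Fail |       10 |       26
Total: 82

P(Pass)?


P(Pass) = (26+20)/82 = 46/82 = 23/41

P(Pass) = 23/41 ≈ 56.10%


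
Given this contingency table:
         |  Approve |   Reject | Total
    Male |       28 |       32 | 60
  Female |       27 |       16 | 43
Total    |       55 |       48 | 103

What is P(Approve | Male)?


P(Approve | Male) = 28/(28+32) = 28/60 = 7/15

P(Approve|Male) = 7/15 ≈ 46.67%


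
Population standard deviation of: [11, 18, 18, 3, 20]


Mean = 70/5 = 14
  (11-14)²=9
  (18-14)²=16
  (18-14)²=16
  (3-14)²=121
  (20-14)²=36
Σ(x-μ)² = 198
σ² = 198/5

σ = √(198/5) ≈ 6.2929


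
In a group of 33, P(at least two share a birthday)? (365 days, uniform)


P(all different) = Π(365-i)/365 for i=0..32
= 0.225028
P(match) = 1 - 0.225028 = 0.774972

P ≈ 0.7750 ≈ 77.50%


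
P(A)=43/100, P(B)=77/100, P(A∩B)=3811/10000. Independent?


P(A)×P(B) = 3311/10000
P(A∩B) = 3811/10000
Not equal → NOT independent

No, not independent


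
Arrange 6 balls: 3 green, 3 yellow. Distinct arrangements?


6!/(3!×3!) = 20

20


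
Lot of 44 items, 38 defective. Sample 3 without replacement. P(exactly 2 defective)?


Hypergeometric: C(38,2)×C(6,1)/C(44,3)
= 703×6/13244 = 2109/6622

P(X=2) = 2109/6622 ≈ 31.85%


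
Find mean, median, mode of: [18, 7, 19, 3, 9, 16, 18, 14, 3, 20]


Sorted: [3, 3, 7, 9, 14, 16, 18, 18, 19, 20]
Mean = 127/10
Median = 15
Freq: {18: 2, 7: 1, 19: 1, 3: 2, 9: 1, 16: 1, 14: 1, 20: 1}
Mode: [3, 18]

Mean=127/10, Median=15, Mode=[3, 18]


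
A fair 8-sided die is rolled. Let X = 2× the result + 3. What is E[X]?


E[die] = (1+8)/2 = 9/2
E[X] = 2×9/2 + 3 = 12

E[X] = 12


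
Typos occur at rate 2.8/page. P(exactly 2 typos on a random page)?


Poisson(λ=2.8): P(X=2) = e^(-λ)×λ^k/k!
= e^(-2.8) × 2.8^2 / 2!
≈ 0.06081006263 × 7.84 / 2 ≈ 0.238375

P(X=2) ≈ 0.238375 ≈ 23.84%


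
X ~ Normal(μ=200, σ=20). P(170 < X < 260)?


z₁=(170-200)/20=-1.5, z₂=(260-200)/20=3.0
P = Φ(3.0) - Φ(-1.5) = 0.998650 - 0.066807 = 0.931843 ≈ 0.9318

P(170 < X < 260) ≈ 0.9318


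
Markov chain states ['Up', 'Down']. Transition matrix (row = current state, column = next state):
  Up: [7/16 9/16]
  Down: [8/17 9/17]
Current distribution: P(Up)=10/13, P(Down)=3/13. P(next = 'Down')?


P(next=Down) = Σᵢ P(now=i)×P(i→Down)
= 10/13×9/16 + 3/13×9/17
= 45/104 + 27/221 = 981/1768

P = 981/1768 ≈ 0.5549


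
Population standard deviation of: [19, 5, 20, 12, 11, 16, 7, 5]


Mean = 95/8
  (19-95/8)²=3249/64
  (5-95/8)²=3025/64
  (20-95/8)²=4225/64
  (12-95/8)²=1/64
  (11-95/8)²=49/64
  (16-95/8)²=1089/64
  (7-95/8)²=1521/64
  (5-95/8)²=3025/64
Σ(x-μ)² = 2023/8
σ² = (2023/8)/8 = 2023/64

σ = √(2023/64) ≈ 5.6222


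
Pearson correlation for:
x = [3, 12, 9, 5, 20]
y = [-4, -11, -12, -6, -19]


n=5, Σx=49, Σy=-52, Σxy=-662, Σx²=659, Σy²=678
r = (5×(-662) - 49×(-52))/√((5×659 - 49²)(5×678 - (-52)²))
= -762/√(894×686) = -762/√613284 ≈ -762/783.1245 ≈ -0.9730

r ≈ -0.9730


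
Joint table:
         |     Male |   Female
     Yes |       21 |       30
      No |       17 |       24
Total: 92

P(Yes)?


P(Yes) = (21+30)/92 = 51/92

P(Yes) = 51/92 ≈ 55.43%


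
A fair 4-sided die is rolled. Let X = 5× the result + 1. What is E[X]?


E[die] = (1+4)/2 = 5/2
E[X] = 5×5/2 + 1 = 27/2

E[X] = 27/2


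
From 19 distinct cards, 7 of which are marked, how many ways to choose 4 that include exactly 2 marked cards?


Choose 2 of the 7 marked cards and 2 of the other 12 cards:
C(7,2)×C(12,2) = 21×66 = 1386

1386


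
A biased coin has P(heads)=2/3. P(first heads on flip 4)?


Geometric: P(X=4) = (1-p)^(k-1)×p = (1/3)^3×2/3 = 2/81

P(X=4) = 2/81 ≈ 2.47%


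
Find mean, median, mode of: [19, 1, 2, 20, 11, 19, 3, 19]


Sorted: [1, 2, 3, 11, 19, 19, 19, 20]
Mean = 94/8 = 47/4
Median = 15
Freq: {19: 3, 1: 1, 2: 1, 20: 1, 11: 1, 3: 1}
Mode: [19]

Mean=47/4, Median=15, Mode=19


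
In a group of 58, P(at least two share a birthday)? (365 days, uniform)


P(all different) = Π(365-i)/365 for i=0..57
= 0.008335
P(match) = 1 - 0.008335 = 0.991665

P ≈ 0.9917 ≈ 99.17%


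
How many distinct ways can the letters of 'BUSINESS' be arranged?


Letters: 8, freq: {'B': 1, 'U': 1, 'S': 3, 'I': 1, 'N': 1, 'E': 1}
8!/(1!×1!×3!×1!×1!×1!) = 40320/6 = 6720

6720


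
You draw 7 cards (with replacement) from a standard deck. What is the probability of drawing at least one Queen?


P(not a Queen) = 48/52 = 12/13
P(none in 7 draws) = (12/13)^7 = 35831808/62748517
P(≥1 Queen) = 1 - 35831808/62748517 = 26916709/62748517

P = 26916709/62748517 ≈ 42.90%


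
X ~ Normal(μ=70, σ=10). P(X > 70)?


z = (70-70)/10 = 0.0
P(X > 70) = 1 - P(Z ≤ 0.0) = 1 - 0.5000 = 0.5000

P(X > 70) ≈ 0.5000


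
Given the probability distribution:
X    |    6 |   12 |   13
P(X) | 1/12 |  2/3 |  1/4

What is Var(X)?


E[X] = 47/4
E[X²] = 565/4
Var(X) = E[X²] - (E[X])² = 565/4 - 2209/16 = 51/16

Var(X) = 51/16 ≈ 3.1875


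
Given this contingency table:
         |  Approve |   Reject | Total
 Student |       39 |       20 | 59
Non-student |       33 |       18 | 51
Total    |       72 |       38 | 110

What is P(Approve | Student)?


P(Approve | Student) = 39/(39+20) = 39/59

P(Approve|Student) = 39/59 ≈ 66.10%


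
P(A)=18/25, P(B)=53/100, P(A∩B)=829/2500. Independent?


P(A)×P(B) = 477/1250
P(A∩B) = 829/2500
Not equal → NOT independent

No, not independent


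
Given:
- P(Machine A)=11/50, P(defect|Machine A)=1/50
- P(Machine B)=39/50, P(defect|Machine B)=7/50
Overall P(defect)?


P(B) = Σ P(B|Aᵢ)×P(Aᵢ)
  1/50×11/50 = 11/2500
  7/50×39/50 = 273/2500
Sum = 71/625

P(defect) = 71/625 ≈ 11.36%


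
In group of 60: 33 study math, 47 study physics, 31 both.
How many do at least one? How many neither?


|A∪B| = 33+47-31 = 49
Neither = 60-49 = 11

At least one: 49; Neither: 11


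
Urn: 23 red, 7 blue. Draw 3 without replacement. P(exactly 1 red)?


Hypergeometric: C(23,1)×C(7,2)/C(30,3)
= 23×21/4060 = 69/580

P(X=1) = 69/580 ≈ 11.90%


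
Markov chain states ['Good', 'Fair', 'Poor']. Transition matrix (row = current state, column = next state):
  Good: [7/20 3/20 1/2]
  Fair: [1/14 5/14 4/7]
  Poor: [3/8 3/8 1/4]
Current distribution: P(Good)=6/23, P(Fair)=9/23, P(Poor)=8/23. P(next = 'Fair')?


P(next=Fair) = Σᵢ P(now=i)×P(i→Fair)
= 6/23×3/20 + 9/23×5/14 + 8/23×3/8
= 9/230 + 45/322 + 3/23 = 249/805

P = 249/805 ≈ 0.3093


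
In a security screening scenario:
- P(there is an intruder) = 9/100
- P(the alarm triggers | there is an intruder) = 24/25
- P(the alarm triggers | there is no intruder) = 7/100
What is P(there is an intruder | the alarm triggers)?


Using Bayes' theorem:
P(A|B) = P(B|A)·P(A) / P(B)

P(the alarm triggers) = 24/25 × 9/100 + 7/100 × 91/100
= 54/625 + 637/10000 = 1501/10000

P(there is an intruder|the alarm triggers) = (54/625) / (1501/10000) = 864/1501

P(there is an intruder|the alarm triggers) = 864/1501 ≈ 57.56%


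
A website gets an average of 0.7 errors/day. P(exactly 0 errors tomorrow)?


Poisson(λ=0.7): P(X=0) = e^(-λ)×λ^k/k!
= e^(-0.7) × 0.7^0 / 0!
≈ 0.4965853038 × 1 / 1 ≈ 0.496585

P(X=0) ≈ 0.496585 ≈ 49.66%


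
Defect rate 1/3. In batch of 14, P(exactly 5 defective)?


Binomial: P(X=5) = C(14,5)×p^5×(1-p)^9
= 2002 × 1/243 × 512/19683 = 1025024/4782969

P(X=5) = 1025024/4782969 ≈ 21.43%


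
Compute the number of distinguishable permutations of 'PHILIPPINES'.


Letters: 11, freq: {'P': 3, 'H': 1, 'I': 3, 'L': 1, 'N': 1, 'E': 1, 'S': 1}
11!/(3!×1!×3!×1!×1!×1!×1!) = 39916800/36 = 1108800

1108800


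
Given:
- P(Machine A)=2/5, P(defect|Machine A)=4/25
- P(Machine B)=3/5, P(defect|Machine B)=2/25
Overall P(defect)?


P(B) = Σ P(B|Aᵢ)×P(Aᵢ)
  4/25×2/5 = 8/125
  2/25×3/5 = 6/125
Sum = 14/125

P(defect) = 14/125 ≈ 11.20%


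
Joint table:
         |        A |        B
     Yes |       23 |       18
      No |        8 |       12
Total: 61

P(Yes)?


P(Yes) = (23+18)/61 = 41/61

P(Yes) = 41/61 ≈ 67.21%


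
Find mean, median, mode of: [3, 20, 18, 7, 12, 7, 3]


Sorted: [3, 3, 7, 7, 12, 18, 20]
Mean = 70/7 = 10
Median = 7
Freq: {3: 2, 20: 1, 18: 1, 7: 2, 12: 1}
Mode: [3, 7]

Mean=10, Median=7, Mode=[3, 7]


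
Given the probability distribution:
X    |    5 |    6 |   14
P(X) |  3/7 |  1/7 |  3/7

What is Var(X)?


E[X] = 9
E[X²] = 699/7
Var(X) = E[X²] - (E[X])² = 699/7 - 81 = 132/7

Var(X) = 132/7 ≈ 18.8571


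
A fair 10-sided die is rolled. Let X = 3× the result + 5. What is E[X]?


E[die] = (1+10)/2 = 11/2
E[X] = 3×11/2 + 5 = 43/2

E[X] = 43/2


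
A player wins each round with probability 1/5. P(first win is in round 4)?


Geometric: P(X=4) = (1-p)^(k-1)×p = (4/5)^3×1/5 = 64/625

P(X=4) = 64/625 ≈ 10.24%


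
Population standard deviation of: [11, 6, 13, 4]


Mean = 34/4 = 17/2
  (11-17/2)²=25/4
  (6-17/2)²=25/4
  (13-17/2)²=81/4
  (4-17/2)²=81/4
Σ(x-μ)² = 53
σ² = 53/4

σ = √(53/4) ≈ 3.6401


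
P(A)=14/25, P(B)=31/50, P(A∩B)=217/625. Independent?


P(A)×P(B) = 217/625
P(A∩B) = 217/625
Equal ✓ → Independent

Yes, independent


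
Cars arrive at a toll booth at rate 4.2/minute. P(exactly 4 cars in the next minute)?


Poisson(λ=4.2): P(X=4) = e^(-λ)×λ^k/k!
= e^(-4.2) × 4.2^4 / 4!
≈ 0.01499557682 × 311.1696 / 24 ≈ 0.194424

P(X=4) ≈ 0.194424 ≈ 19.44%


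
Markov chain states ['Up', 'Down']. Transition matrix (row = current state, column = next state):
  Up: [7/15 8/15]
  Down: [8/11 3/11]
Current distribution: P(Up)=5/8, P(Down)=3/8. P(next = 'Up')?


P(next=Up) = Σᵢ P(now=i)×P(i→Up)
= 5/8×7/15 + 3/8×8/11
= 7/24 + 3/11 = 149/264

P = 149/264 ≈ 0.5644


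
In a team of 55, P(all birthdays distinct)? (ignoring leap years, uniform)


P(all different) = Π(365-i)/365 for i=0..54
= (365/365)×(364/365)×...×(311/365)
= 0.013738

P ≈ 0.0137 ≈ 1.37%


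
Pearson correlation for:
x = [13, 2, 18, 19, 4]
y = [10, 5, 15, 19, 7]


n=5, Σx=56, Σy=56, Σxy=799, Σx²=874, Σy²=760
r = (5×799 - 56×56)/√((5×874 - 56²)(5×760 - 56²))
= 859/√(1234×664) = 859/√819376 ≈ 859/905.1939 ≈ 0.9490

r ≈ 0.9490


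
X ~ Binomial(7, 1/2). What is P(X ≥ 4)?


P(X ≥ 4) = Σ P(X=i) for i=4..7
P(X=4) = 35/128
P(X=5) = 21/128
P(X=6) = 7/128
P(X=7) = 1/128
Sum = 1/2

P(X ≥ 4) = 1/2 ≈ 50.00%


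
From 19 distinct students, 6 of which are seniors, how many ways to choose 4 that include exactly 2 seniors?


Choose 2 of the 6 seniors and 2 of the other 13 students:
C(6,2)×C(13,2) = 15×78 = 1170

1170


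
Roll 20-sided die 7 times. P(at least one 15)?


P(no 15)^7 = (19/20)^7 = 893871739/1280000000
P(≥1) = 1 - 893871739/1280000000 = 386128261/1280000000

P = 386128261/1280000000 ≈ 30.17%


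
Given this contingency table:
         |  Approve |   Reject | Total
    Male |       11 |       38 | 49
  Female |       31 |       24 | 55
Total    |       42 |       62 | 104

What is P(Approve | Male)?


P(Approve | Male) = 11/(11+38) = 11/49

P(Approve|Male) = 11/49 ≈ 22.45%


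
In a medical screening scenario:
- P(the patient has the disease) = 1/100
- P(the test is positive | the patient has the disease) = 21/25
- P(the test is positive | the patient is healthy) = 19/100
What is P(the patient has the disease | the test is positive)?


Using Bayes' theorem:
P(A|B) = P(B|A)·P(A) / P(B)

P(the test is positive) = 21/25 × 1/100 + 19/100 × 99/100
= 21/2500 + 1881/10000 = 393/2000

P(the patient has the disease|the test is positive) = (21/2500) / (393/2000) = 28/655

P(the patient has the disease|the test is positive) = 28/655 ≈ 4.27%


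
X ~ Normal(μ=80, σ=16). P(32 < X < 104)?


z₁=(32-80)/16=-3.0, z₂=(104-80)/16=1.5
P = Φ(1.5) - Φ(-3.0) = 0.933193 - 0.001350 = 0.931843 ≈ 0.9318

P(32 < X < 104) ≈ 0.9318


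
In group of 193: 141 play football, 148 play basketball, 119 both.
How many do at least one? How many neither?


|A∪B| = 141+148-119 = 170
Neither = 193-170 = 23

At least one: 170; Neither: 23


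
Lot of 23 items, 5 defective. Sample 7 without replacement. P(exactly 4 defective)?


Hypergeometric: C(5,4)×C(18,3)/C(23,7)
= 5×816/245157 = 80/4807

P(X=4) = 80/4807 ≈ 1.66%


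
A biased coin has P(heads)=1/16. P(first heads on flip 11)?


Geometric: P(X=11) = (1-p)^(k-1)×p = (15/16)^10×1/16 = 576650390625/17592186044416

P(X=11) = 576650390625/17592186044416 ≈ 3.28%


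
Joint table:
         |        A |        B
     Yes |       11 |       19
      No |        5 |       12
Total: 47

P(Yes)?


P(Yes) = (11+19)/47 = 30/47

P(Yes) = 30/47 ≈ 63.83%


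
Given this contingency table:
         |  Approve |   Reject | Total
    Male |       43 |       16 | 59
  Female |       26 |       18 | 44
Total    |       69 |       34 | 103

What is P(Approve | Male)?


P(Approve | Male) = 43/(43+16) = 43/59

P(Approve|Male) = 43/59 ≈ 72.88%


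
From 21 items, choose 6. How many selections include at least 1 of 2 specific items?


Complement: C(21,6) - C(19,6) = 54264 - 27132 = 27132

27132


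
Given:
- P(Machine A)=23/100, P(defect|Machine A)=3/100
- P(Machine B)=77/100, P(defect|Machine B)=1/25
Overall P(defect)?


P(B) = Σ P(B|Aᵢ)×P(Aᵢ)
  3/100×23/100 = 69/10000
  1/25×77/100 = 77/2500
Sum = 377/10000

P(defect) = 377/10000 ≈ 3.77%


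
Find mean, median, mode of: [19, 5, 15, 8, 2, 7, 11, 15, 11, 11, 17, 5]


Sorted: [2, 5, 5, 7, 8, 11, 11, 11, 15, 15, 17, 19]
Mean = 126/12 = 21/2
Median = 11
Freq: {19: 1, 5: 2, 15: 2, 8: 1, 2: 1, 7: 1, 11: 3, 17: 1}
Mode: [11]

Mean=21/2, Median=11, Mode=11


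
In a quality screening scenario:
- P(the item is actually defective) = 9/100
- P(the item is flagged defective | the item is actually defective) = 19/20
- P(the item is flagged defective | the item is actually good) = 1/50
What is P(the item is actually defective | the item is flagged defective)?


Using Bayes' theorem:
P(A|B) = P(B|A)·P(A) / P(B)

P(the item is flagged defective) = 19/20 × 9/100 + 1/50 × 91/100
= 171/2000 + 91/5000 = 1037/10000

P(the item is actually defective|the item is flagged defective) = (171/2000) / (1037/10000) = 855/1037

P(the item is actually defective|the item is flagged defective) = 855/1037 ≈ 82.45%


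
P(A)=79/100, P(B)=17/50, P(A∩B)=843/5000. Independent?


P(A)×P(B) = 1343/5000
P(A∩B) = 843/5000
Not equal → NOT independent

No, not independent


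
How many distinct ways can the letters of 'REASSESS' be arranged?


Letters: 8, freq: {'R': 1, 'E': 2, 'A': 1, 'S': 4}
8!/(1!×2!×1!×4!) = 40320/48 = 840

840


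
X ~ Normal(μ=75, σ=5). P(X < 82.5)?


z = (82.5-75)/5 = 1.5
P(Z < 1.5) = 0.9332

P(X < 82.5) ≈ 0.9332


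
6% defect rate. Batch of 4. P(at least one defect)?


P(all good) = (47/50)^4 = 4879681/6250000
P(≥1 defect) = 1370319/6250000

P = 1370319/6250000 ≈ 21.93%


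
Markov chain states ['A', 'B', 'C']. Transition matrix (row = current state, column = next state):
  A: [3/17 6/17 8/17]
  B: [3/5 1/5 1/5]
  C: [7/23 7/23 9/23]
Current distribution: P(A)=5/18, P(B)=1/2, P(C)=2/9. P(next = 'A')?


P(next=A) = Σᵢ P(now=i)×P(i→A)
= 5/18×3/17 + 1/2×3/5 + 2/9×7/23
= 5/102 + 3/10 + 14/207 = 7331/17595

P = 7331/17595 ≈ 0.4167


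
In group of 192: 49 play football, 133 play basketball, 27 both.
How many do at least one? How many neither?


|A∪B| = 49+133-27 = 155
Neither = 192-155 = 37

At least one: 155; Neither: 37


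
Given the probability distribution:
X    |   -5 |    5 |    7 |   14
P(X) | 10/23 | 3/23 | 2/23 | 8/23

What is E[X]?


E[X] = Σ x·P(X=x)
= (-5)×(10/23) + (5)×(3/23) + (7)×(2/23) + (14)×(8/23)
= 91/23

E[X] = 91/23


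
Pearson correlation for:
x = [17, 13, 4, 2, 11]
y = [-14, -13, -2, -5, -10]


n=5, Σx=47, Σy=-44, Σxy=-535, Σx²=599, Σy²=494
r = (5×(-535) - 47×(-44))/√((5×599 - 47²)(5×494 - (-44)²))
= -607/√(786×534) = -607/√419724 ≈ -607/647.8611 ≈ -0.9369

r ≈ -0.9369


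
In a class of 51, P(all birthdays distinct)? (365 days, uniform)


P(all different) = Π(365-i)/365 for i=0..50
= (365/365)×(364/365)×...×(315/365)
= 0.025568

P ≈ 0.0256 ≈ 2.56%


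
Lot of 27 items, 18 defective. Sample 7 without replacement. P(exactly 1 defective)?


Hypergeometric: C(18,1)×C(9,6)/C(27,7)
= 18×84/888030 = 28/16445

P(X=1) = 28/16445 ≈ 0.17%


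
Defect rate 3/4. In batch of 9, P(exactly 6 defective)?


Binomial: P(X=6) = C(9,6)×p^6×(1-p)^3
= 84 × 729/4096 × 1/64 = 15309/65536

P(X=6) = 15309/65536 ≈ 23.36%


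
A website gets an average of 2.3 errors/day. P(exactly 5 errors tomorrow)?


Poisson(λ=2.3): P(X=5) = e^(-λ)×λ^k/k!
= e^(-2.3) × 2.3^5 / 5!
≈ 0.1002588437 × 64.36343 / 120 ≈ 0.053775

P(X=5) ≈ 0.053775 ≈ 5.38%


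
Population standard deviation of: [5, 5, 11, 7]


Mean = 28/4 = 7
  (5-7)²=4
  (5-7)²=4
  (11-7)²=16
  (7-7)²=0
Σ(x-μ)² = 24
σ² = 24/4 = 6

σ = √(6) ≈ 2.4495


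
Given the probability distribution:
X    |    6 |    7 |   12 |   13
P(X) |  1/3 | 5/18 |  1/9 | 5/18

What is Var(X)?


E[X] = 80/9
E[X²] = 797/9
Var(X) = E[X²] - (E[X])² = 797/9 - 6400/81 = 773/81

Var(X) = 773/81 ≈ 9.5432


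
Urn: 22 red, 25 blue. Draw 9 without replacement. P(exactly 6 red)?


Hypergeometric: C(22,6)×C(25,3)/C(47,9)
= 74613×2300/1362649145 = 135660/1077193

P(X=6) = 135660/1077193 ≈ 12.59%


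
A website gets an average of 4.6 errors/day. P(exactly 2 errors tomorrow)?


Poisson(λ=4.6): P(X=2) = e^(-λ)×λ^k/k!
= e^(-4.6) × 4.6^2 / 2!
≈ 0.01005183574 × 21.16 / 2 ≈ 0.106348

P(X=2) ≈ 0.106348 ≈ 10.63%


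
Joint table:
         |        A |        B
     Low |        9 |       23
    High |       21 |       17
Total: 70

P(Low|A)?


P(Low|A) = 9/(9+21) = 9/30 = 3/10

P = 3/10 ≈ 30.00%


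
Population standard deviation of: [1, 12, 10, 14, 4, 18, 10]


Mean = 69/7
  (1-69/7)²=3844/49
  (12-69/7)²=225/49
  (10-69/7)²=1/49
  (14-69/7)²=841/49
  (4-69/7)²=1681/49
  (18-69/7)²=3249/49
  (10-69/7)²=1/49
Σ(x-μ)² = 1406/7
σ² = (1406/7)/7 = 1406/49

σ = √(1406/49) ≈ 5.3567


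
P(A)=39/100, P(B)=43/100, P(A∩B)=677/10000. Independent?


P(A)×P(B) = 1677/10000
P(A∩B) = 677/10000
Not equal → NOT independent

No, not independent


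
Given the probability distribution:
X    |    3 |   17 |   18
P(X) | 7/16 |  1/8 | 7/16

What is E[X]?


E[X] = Σ x·P(X=x)
= (3)×(7/16) + (17)×(1/8) + (18)×(7/16)
= 181/16

E[X] = 181/16


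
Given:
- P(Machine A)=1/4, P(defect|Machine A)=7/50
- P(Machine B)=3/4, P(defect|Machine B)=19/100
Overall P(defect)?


P(B) = Σ P(B|Aᵢ)×P(Aᵢ)
  7/50×1/4 = 7/200
  19/100×3/4 = 57/400
Sum = 71/400

P(defect) = 71/400 ≈ 17.75%


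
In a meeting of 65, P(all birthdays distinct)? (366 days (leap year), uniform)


P(all different) = Π(366-i)/366 for i=0..64
= (366/366)×(365/366)×...×(302/366)
= 0.002358

P ≈ 0.0024 ≈ 0.24%


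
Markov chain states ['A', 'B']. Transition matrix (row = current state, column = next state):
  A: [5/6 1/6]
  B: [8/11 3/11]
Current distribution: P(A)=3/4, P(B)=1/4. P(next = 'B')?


P(next=B) = Σᵢ P(now=i)×P(i→B)
= 3/4×1/6 + 1/4×3/11
= 1/8 + 3/44 = 17/88

P = 17/88 ≈ 0.1932


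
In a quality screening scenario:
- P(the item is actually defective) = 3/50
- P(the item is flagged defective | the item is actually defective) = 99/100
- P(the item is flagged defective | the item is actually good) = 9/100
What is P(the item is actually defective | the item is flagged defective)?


Using Bayes' theorem:
P(A|B) = P(B|A)·P(A) / P(B)

P(the item is flagged defective) = 99/100 × 3/50 + 9/100 × 47/50
= 297/5000 + 423/5000 = 18/125

P(the item is actually defective|the item is flagged defective) = (297/5000) / (18/125) = 33/80

P(the item is actually defective|the item is flagged defective) = 33/80 ≈ 41.25%


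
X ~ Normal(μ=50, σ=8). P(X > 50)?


z = (50-50)/8 = 0.0
P(X > 50) = 1 - P(Z ≤ 0.0) = 1 - 0.5000 = 0.5000

P(X > 50) ≈ 0.5000


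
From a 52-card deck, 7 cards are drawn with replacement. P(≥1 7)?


P(not a 7) = 48/52 = 12/13
P(none in 7 draws) = (12/13)^7 = 35831808/62748517
P(≥1 7) = 1 - 35831808/62748517 = 26916709/62748517

P = 26916709/62748517 ≈ 42.90%


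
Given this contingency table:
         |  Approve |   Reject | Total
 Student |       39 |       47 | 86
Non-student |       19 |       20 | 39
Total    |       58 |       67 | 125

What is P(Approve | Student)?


P(Approve | Student) = 39/(39+47) = 39/86

P(Approve|Student) = 39/86 ≈ 45.35%


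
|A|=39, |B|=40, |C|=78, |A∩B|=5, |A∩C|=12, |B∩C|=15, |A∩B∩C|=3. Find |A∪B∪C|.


|A∪B∪C| = 39+40+78-5-12-15+3 = 128

|A∪B∪C| = 128


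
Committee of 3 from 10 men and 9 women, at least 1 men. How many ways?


Count by #men:
  1M,2W: C(10,1)×C(9,2)=360
  2M,1W: C(10,2)×C(9,1)=405
  3M,0W: C(10,3)×C(9,0)=120
Total = 885

885


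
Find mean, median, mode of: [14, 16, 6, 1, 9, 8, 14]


Sorted: [1, 6, 8, 9, 14, 14, 16]
Mean = 68/7
Median = 9
Freq: {14: 2, 16: 1, 6: 1, 1: 1, 9: 1, 8: 1}
Mode: [14]

Mean=68/7, Median=9, Mode=14


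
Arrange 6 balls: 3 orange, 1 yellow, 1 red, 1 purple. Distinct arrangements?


6!/(3!×1!×1!×1!) = 120

120


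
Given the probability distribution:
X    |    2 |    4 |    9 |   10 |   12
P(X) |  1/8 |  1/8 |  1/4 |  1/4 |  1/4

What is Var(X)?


E[X] = 17/2
E[X²] = 335/4
Var(X) = E[X²] - (E[X])² = 335/4 - 289/4 = 23/2

Var(X) = 23/2 ≈ 11.5000


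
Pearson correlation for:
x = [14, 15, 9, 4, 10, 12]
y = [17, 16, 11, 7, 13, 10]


n=6, Σx=64, Σy=74, Σxy=855, Σx²=762, Σy²=984
r = (6×855 - 64×74)/√((6×762 - 64²)(6×984 - 74²))
= 394/√(476×428) = 394/√203728 ≈ 394/451.3624 ≈ 0.8729

r ≈ 0.8729


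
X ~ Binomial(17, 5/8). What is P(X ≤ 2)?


P(X ≤ 2) = Σ P(X=i) for i=0..2
P(X=0) = 129140163/2251799813685248
P(X=1) = 3658971285/2251799813685248
P(X=2) = 6098285475/281474976710656
Sum = 3285899703/140737488355328

P(X ≤ 2) = 3285899703/140737488355328 ≈ 0.00%


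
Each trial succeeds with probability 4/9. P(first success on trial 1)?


Geometric: P(X=1) = (1-p)^(k-1)×p = (5/9)^0×4/9 = 4/9

P(X=1) = 4/9 ≈ 44.44%


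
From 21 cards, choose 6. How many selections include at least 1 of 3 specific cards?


Complement: C(21,6) - C(18,6) = 54264 - 18564 = 35700

35700


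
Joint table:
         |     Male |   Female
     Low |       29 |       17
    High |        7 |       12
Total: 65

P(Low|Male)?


P(Low|Male) = 29/(29+7) = 29/36

P = 29/36 ≈ 80.56%


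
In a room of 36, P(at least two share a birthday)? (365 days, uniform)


P(all different) = Π(365-i)/365 for i=0..35
= 0.167818
P(match) = 1 - 0.167818 = 0.832182

P ≈ 0.8322 ≈ 83.22%


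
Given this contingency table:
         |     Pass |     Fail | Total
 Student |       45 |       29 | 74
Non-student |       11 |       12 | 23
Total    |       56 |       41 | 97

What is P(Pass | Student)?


P(Pass | Student) = 45/(45+29) = 45/74

P(Pass|Student) = 45/74 ≈ 60.81%


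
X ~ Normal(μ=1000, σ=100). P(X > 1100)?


z = (1100-1000)/100 = 1.0
P(X > 1100) = 1 - P(Z ≤ 1.0) = 1 - 0.8413 = 0.1587

P(X > 1100) ≈ 0.1587


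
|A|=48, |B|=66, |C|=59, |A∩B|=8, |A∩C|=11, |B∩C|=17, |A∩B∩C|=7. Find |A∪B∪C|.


|A∪B∪C| = 48+66+59-8-11-17+7 = 144

|A∪B∪C| = 144


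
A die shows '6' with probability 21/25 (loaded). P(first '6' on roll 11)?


Geometric: P(X=11) = (1-p)^(k-1)×p = (4/25)^10×21/25 = 22020096/2384185791015625

P(X=11) = 22020096/2384185791015625 ≈ 0.00%


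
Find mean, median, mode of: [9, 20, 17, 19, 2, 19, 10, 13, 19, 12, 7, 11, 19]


Sorted: [2, 7, 9, 10, 11, 12, 13, 17, 19, 19, 19, 19, 20]
Mean = 177/13
Median = 13
Freq: {9: 1, 20: 1, 17: 1, 19: 4, 2: 1, 10: 1, 13: 1, 12: 1, 7: 1, 11: 1}
Mode: [19]

Mean=177/13, Median=13, Mode=19


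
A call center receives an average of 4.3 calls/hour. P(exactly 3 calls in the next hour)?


Poisson(λ=4.3): P(X=3) = e^(-λ)×λ^k/k!
= e^(-4.3) × 4.3^3 / 3!
≈ 0.01356855901 × 79.507 / 6 ≈ 0.179799

P(X=3) ≈ 0.179799 ≈ 17.98%


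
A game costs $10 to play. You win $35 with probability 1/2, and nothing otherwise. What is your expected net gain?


E[gain] = (35-10)×1/2 + (-10)×1/2
= 25/2 - 5 = 15/2

Expected net gain = $15/2 ≈ $7.50


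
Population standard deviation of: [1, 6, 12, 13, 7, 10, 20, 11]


Mean = 80/8 = 10
  (1-10)²=81
  (6-10)²=16
  (12-10)²=4
  (13-10)²=9
  (7-10)²=9
  (10-10)²=0
  (20-10)²=100
  (11-10)²=1
Σ(x-μ)² = 220
σ² = 220/8 = 55/2

σ = √(55/2) ≈ 5.2440


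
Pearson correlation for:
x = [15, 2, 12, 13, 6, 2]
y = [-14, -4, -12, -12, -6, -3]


n=6, Σx=50, Σy=-51, Σxy=-560, Σx²=582, Σy²=545
r = (6×(-560) - 50×(-51))/√((6×582 - 50²)(6×545 - (-51)²))
= -810/√(992×669) = -810/√663648 ≈ -810/814.6459 ≈ -0.9943

r ≈ -0.9943


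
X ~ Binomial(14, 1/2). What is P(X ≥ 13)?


P(X ≥ 13) = Σ P(X=i) for i=13..14
P(X=13) = 7/8192
P(X=14) = 1/16384
Sum = 15/16384

P(X ≥ 13) = 15/16384 ≈ 0.09%


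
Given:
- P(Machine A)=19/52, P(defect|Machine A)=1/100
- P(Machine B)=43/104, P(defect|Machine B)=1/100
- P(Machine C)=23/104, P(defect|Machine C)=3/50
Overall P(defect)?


P(B) = Σ P(B|Aᵢ)×P(Aᵢ)
  1/100×19/52 = 19/5200
  1/100×43/104 = 43/10400
  3/50×23/104 = 69/5200
Sum = 219/10400

P(defect) = 219/10400 ≈ 2.11%


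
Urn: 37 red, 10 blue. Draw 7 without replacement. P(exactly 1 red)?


Hypergeometric: C(37,1)×C(10,6)/C(47,7)
= 37×210/62891499 = 2590/20963833

P(X=1) = 2590/20963833 ≈ 0.01%


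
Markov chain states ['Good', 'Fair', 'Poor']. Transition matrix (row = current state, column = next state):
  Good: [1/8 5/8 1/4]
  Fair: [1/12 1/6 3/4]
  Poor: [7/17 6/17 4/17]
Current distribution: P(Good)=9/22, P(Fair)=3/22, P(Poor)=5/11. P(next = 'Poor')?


P(next=Poor) = Σᵢ P(now=i)×P(i→Poor)
= 9/22×1/4 + 3/22×3/4 + 5/11×4/17
= 9/88 + 9/88 + 20/187 = 233/748

P = 233/748 ≈ 0.3115


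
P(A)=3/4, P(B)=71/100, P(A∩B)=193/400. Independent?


P(A)×P(B) = 213/400
P(A∩B) = 193/400
Not equal → NOT independent

No, not independent


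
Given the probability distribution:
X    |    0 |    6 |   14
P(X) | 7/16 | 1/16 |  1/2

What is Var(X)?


E[X] = 59/8
E[X²] = 401/4
Var(X) = E[X²] - (E[X])² = 401/4 - 3481/64 = 2935/64

Var(X) = 2935/64 ≈ 45.8594


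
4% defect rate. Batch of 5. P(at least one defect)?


P(all good) = (24/25)^5 = 7962624/9765625
P(≥1 defect) = 1803001/9765625

P = 1803001/9765625 ≈ 18.46%


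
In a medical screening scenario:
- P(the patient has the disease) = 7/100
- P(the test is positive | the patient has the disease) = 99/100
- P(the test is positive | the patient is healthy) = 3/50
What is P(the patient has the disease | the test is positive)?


Using Bayes' theorem:
P(A|B) = P(B|A)·P(A) / P(B)

P(the test is positive) = 99/100 × 7/100 + 3/50 × 93/100
= 693/10000 + 279/5000 = 1251/10000

P(the patient has the disease|the test is positive) = (693/10000) / (1251/10000) = 77/139

P(the patient has the disease|the test is positive) = 77/139 ≈ 55.40%
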